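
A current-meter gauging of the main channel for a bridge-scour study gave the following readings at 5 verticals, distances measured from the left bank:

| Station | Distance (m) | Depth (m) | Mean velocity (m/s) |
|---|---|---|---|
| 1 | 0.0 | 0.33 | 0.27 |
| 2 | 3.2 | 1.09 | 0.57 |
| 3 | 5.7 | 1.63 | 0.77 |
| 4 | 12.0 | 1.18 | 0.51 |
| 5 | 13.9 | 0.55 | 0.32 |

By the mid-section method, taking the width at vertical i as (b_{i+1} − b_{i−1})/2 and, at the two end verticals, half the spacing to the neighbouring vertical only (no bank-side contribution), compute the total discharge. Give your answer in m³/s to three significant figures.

10.1 m³/s

w_1 = (3.2 − 0.0)/2 = 1.6 m; q_1 = 0.27 × 0.33 × 1.6 = 0.1426 m³/s
w_2 = (5.7 − 0.0)/2 = 2.85 m; q_2 = 0.57 × 1.09 × 2.85 = 1.771 m³/s
w_3 = (12.0 − 3.2)/2 = 4.4 m; q_3 = 0.77 × 1.63 × 4.4 = 5.522 m³/s
w_4 = (13.9 − 5.7)/2 = 4.1 m; q_4 = 0.51 × 1.18 × 4.1 = 2.467 m³/s
w_5 = (13.9 − 12.0)/2 = 0.95 m; q_5 = 0.32 × 0.55 × 0.95 = 0.1672 m³/s
Q = Σ qᵢ = 10.07 m³/s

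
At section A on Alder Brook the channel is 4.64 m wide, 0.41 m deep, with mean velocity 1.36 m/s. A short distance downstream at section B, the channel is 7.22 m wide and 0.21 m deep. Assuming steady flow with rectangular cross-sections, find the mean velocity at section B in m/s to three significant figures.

Q = A₁V₁ = (4.64×0.41) × 1.36 = 2.587 m³/s
A₂ = 7.22 × 0.21 = 1.516 m²
V₂ = Q/A₂ = 2.587/1.516 = 1.706 m/s

1.71 m/s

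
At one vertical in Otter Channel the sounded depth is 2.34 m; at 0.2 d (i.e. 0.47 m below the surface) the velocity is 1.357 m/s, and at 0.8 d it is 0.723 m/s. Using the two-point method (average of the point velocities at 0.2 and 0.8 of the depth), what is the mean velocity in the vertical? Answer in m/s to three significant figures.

v̄ = (1.357 + 0.723) / 2 = 1.040 m/s

1.04 m/s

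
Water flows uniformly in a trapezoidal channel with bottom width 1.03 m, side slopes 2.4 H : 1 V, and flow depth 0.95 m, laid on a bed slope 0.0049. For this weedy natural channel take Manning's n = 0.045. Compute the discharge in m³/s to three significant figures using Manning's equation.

A = (b + z·y)·y = (1.03 + 2.4×0.95)×0.95 = 3.145 m²
P = b + 2y√(1+z²) = 1.03 + 2×0.95×√(1+2.4²) = 5.970 m
R = A/P = 3.145/5.970 = 0.5267 m
Q = (1/n)·A·R^(2/3)·S^(1/2) = (1/0.045) × 3.145 × 0.5267^(2/3) × 0.0049^(1/2) = 3.190 m³/s

3.19 m³/s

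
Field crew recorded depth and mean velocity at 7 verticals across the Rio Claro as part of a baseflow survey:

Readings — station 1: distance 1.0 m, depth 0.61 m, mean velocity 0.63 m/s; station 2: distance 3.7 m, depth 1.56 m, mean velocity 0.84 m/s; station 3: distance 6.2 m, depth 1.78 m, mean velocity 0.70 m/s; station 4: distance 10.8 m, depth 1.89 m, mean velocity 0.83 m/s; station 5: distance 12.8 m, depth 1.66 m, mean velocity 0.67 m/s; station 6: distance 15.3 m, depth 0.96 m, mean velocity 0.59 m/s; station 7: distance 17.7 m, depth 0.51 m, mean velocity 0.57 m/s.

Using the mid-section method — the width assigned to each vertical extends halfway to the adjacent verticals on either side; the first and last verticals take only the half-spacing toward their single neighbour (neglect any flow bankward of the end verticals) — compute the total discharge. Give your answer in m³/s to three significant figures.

w_1 = (3.7 − 1.0)/2 = 1.35 m; q_1 = 0.63 × 0.61 × 1.35 = 0.5188 m³/s
w_2 = (6.2 − 1.0)/2 = 2.6 m; q_2 = 0.84 × 1.56 × 2.6 = 3.407 m³/s
w_3 = (10.8 − 3.7)/2 = 3.55 m; q_3 = 0.70 × 1.78 × 3.55 = 4.423 m³/s
w_4 = (12.8 − 6.2)/2 = 3.3 m; q_4 = 0.83 × 1.89 × 3.3 = 5.177 m³/s
w_5 = (15.3 − 10.8)/2 = 2.25 m; q_5 = 0.67 × 1.66 × 2.25 = 2.502 m³/s
w_6 = (17.7 − 12.8)/2 = 2.45 m; q_6 = 0.59 × 0.96 × 2.45 = 1.388 m³/s
w_7 = (17.7 − 15.3)/2 = 1.2 m; q_7 = 0.57 × 0.51 × 1.2 = 0.3488 m³/s
Q = Σ qᵢ = 17.76 m³/s

17.8 m³/s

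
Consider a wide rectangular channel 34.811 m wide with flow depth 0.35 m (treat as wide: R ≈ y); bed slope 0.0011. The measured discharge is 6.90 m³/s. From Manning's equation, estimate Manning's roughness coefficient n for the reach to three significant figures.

A = b·y = 34.811 × 0.35 = 12.18 m²
Wide channel: R ≈ y = 0.35 m
n = (1/Q)·A·R^(2/3)·S^(1/2) = (1/6.90) × 12.18 × 0.4966 × 0.03317 = 0.02909

0.0291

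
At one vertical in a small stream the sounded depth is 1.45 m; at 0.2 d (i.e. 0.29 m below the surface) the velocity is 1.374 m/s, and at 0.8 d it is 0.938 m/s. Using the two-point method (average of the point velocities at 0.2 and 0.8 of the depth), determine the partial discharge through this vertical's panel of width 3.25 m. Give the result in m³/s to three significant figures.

v̄ = (1.374 + 0.938) / 2 = 1.156 m/s
q = v̄ × d × w = 1.156 × 1.45 × 3.25 = 5.448 m³/s

5.45 m³/s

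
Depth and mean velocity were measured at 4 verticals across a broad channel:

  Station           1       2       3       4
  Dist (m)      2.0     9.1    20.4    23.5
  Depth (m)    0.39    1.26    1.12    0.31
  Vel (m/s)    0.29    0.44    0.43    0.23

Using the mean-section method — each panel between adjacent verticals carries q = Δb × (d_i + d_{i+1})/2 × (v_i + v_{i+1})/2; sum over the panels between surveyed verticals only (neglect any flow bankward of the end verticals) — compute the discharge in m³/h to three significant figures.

31400 m³/h

Panel 1-2: Δb = 7.1 m, d̄ = (0.39+1.26)/2 = 0.825, v̄ = (0.29+0.44)/2 = 0.365 → q = 7.1×0.825×0.365 = 2.138 m³/s
Panel 2-3: Δb = 11.3 m, d̄ = (1.26+1.12)/2 = 1.19, v̄ = (0.44+0.43)/2 = 0.435 → q = 11.3×1.19×0.435 = 5.849 m³/s
Panel 3-4: Δb = 3.1 m, d̄ = (1.12+0.31)/2 = 0.715, v̄ = (0.43+0.23)/2 = 0.33 → q = 3.1×0.715×0.33 = 0.7314 m³/s
Q = Σ q = 8.719 m³/s
= 8.719 × 3600 = 31390 m³/h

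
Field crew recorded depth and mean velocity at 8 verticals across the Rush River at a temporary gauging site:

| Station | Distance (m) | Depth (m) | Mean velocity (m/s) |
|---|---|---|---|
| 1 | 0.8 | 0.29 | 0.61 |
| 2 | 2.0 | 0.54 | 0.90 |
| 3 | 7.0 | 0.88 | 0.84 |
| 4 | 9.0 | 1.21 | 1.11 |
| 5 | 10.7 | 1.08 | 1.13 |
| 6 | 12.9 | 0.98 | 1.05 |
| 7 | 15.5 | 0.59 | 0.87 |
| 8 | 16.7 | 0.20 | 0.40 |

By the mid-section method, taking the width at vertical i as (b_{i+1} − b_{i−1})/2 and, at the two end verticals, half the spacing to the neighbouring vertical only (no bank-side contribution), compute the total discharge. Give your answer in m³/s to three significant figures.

w_1 = (2.0 − 0.8)/2 = 0.6 m; q_1 = 0.61 × 0.29 × 0.6 = 0.1061 m³/s
w_2 = (7.0 − 0.8)/2 = 3.1 m; q_2 = 0.90 × 0.54 × 3.1 = 1.507 m³/s
w_3 = (9.0 − 2.0)/2 = 3.5 m; q_3 = 0.84 × 0.88 × 3.5 = 2.587 m³/s
w_4 = (10.7 − 7.0)/2 = 1.85 m; q_4 = 1.11 × 1.21 × 1.85 = 2.485 m³/s
w_5 = (12.9 − 9.0)/2 = 1.95 m; q_5 = 1.13 × 1.08 × 1.95 = 2.380 m³/s
w_6 = (15.5 − 10.7)/2 = 2.4 m; q_6 = 1.05 × 0.98 × 2.4 = 2.470 m³/s
w_7 = (16.7 − 12.9)/2 = 1.9 m; q_7 = 0.87 × 0.59 × 1.9 = 0.9753 m³/s
w_8 = (16.7 − 15.5)/2 = 0.6 m; q_8 = 0.40 × 0.20 × 0.6 = 0.04800 m³/s
Q = Σ qᵢ = 12.56 m³/s

12.6 m³/s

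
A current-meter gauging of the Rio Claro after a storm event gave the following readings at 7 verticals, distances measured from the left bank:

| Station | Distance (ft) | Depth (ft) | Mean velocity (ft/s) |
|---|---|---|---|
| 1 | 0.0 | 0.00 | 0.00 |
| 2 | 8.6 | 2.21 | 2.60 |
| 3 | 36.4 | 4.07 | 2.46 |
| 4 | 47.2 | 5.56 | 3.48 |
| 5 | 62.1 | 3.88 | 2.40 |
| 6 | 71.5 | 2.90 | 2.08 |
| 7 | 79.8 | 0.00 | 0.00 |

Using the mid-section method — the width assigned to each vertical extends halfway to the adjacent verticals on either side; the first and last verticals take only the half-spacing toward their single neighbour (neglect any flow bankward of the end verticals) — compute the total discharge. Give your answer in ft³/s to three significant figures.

w_2 = (36.4 − 0.0)/2 = 18.2 ft; q_2 = 2.60 × 2.21 × 18.2 = 104.6 ft³/s
w_3 = (47.2 − 8.6)/2 = 19.3 ft; q_3 = 2.46 × 4.07 × 19.3 = 193.2 ft³/s
w_4 = (62.1 − 36.4)/2 = 12.85 ft; q_4 = 3.48 × 5.56 × 12.85 = 248.6 ft³/s
w_5 = (71.5 − 47.2)/2 = 12.15 ft; q_5 = 2.40 × 3.88 × 12.15 = 113.1 ft³/s
w_6 = (79.8 − 62.1)/2 = 8.85 ft; q_6 = 2.08 × 2.90 × 8.85 = 53.38 ft³/s
Stations 1, 7 contribute zero (depth or velocity is 0).
Q = Σ qᵢ = 713.0 ft³/s

713 ft³/s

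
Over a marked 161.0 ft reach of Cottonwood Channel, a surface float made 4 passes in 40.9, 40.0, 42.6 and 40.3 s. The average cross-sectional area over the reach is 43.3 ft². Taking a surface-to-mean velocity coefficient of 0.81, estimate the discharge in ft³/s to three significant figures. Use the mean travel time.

138 ft³/s

t̄ = (40.9 + 40.0 + 42.6 + 40.3) / 4 = 40.95 s
v_surface = L / t̄ = 161.0 / 40.95 = 3.932 ft/s
v_mean = 0.81 × 3.932 = 3.185 ft/s
Q = A × v_mean = 43.3 × 3.185 = 137.9 ft³/s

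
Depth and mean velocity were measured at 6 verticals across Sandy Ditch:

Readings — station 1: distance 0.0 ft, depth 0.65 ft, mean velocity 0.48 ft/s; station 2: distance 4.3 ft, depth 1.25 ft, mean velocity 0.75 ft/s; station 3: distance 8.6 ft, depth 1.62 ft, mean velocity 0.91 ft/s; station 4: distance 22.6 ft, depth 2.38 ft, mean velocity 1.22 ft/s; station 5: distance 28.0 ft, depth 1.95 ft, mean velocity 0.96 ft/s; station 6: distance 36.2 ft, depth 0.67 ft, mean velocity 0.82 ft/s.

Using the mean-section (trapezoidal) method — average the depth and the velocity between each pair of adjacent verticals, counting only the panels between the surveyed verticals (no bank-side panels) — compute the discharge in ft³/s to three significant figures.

Panel 1-2: Δb = 4.3 ft, d̄ = (0.65+1.25)/2 = 0.95, v̄ = (0.48+0.75)/2 = 0.615 → q = 4.3×0.95×0.615 = 2.512 ft³/s
Panel 2-3: Δb = 4.3 ft, d̄ = (1.25+1.62)/2 = 1.435, v̄ = (0.75+0.91)/2 = 0.83 → q = 4.3×1.435×0.83 = 5.122 ft³/s
Panel 3-4: Δb = 14 ft, d̄ = (1.62+2.38)/2 = 2, v̄ = (0.91+1.22)/2 = 1.065 → q = 14×2×1.065 = 29.82 ft³/s
Panel 4-5: Δb = 5.4 ft, d̄ = (2.38+1.95)/2 = 2.165, v̄ = (1.22+0.96)/2 = 1.09 → q = 5.4×2.165×1.09 = 12.74 ft³/s
Panel 5-6: Δb = 8.2 ft, d̄ = (1.95+0.67)/2 = 1.31, v̄ = (0.96+0.82)/2 = 0.89 → q = 8.2×1.31×0.89 = 9.560 ft³/s
Q = Σ q = 59.76 ft³/s

59.8 ft³/s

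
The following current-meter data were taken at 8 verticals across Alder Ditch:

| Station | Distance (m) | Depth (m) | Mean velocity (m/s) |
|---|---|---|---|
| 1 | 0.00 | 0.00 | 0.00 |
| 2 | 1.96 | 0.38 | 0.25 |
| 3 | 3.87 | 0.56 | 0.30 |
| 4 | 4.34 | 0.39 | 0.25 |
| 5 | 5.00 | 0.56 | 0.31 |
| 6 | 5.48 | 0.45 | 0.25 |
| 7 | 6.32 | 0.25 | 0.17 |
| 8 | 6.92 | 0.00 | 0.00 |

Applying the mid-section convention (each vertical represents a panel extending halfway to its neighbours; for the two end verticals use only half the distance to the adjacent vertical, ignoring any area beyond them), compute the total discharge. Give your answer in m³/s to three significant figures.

w_2 = (3.87 − 0.00)/2 = 1.935 m; q_2 = 0.25 × 0.38 × 1.935 = 0.1838 m³/s
w_3 = (4.34 − 1.96)/2 = 1.19 m; q_3 = 0.30 × 0.56 × 1.19 = 0.1999 m³/s
w_4 = (5.00 − 3.87)/2 = 0.565 m; q_4 = 0.25 × 0.39 × 0.565 = 0.05509 m³/s
w_5 = (5.48 − 4.34)/2 = 0.57 m; q_5 = 0.31 × 0.56 × 0.57 = 0.09895 m³/s
w_6 = (6.32 − 5.00)/2 = 0.66 m; q_6 = 0.25 × 0.45 × 0.66 = 0.07425 m³/s
w_7 = (6.92 − 5.48)/2 = 0.72 m; q_7 = 0.17 × 0.25 × 0.72 = 0.03060 m³/s
Stations 1, 8 contribute zero (depth or velocity is 0).
Q = Σ qᵢ = 0.6426 m³/s

0.643 m³/s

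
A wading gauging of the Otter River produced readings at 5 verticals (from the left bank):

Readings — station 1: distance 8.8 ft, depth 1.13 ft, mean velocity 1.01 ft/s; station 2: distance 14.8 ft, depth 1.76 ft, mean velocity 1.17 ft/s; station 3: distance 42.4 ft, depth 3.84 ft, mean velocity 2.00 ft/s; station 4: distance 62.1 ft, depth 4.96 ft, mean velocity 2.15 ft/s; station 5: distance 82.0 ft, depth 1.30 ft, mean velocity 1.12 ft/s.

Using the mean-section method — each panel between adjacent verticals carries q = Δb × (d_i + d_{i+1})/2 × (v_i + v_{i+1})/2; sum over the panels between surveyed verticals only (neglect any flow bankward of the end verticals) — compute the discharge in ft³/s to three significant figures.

Panel 1-2: Δb = 6 ft, d̄ = (1.13+1.76)/2 = 1.445, v̄ = (1.01+1.17)/2 = 1.09 → q = 6×1.445×1.09 = 9.450 ft³/s
Panel 2-3: Δb = 27.6 ft, d̄ = (1.76+3.84)/2 = 2.8, v̄ = (1.17+2.00)/2 = 1.585 → q = 27.6×2.8×1.585 = 122.5 ft³/s
Panel 3-4: Δb = 19.7 ft, d̄ = (3.84+4.96)/2 = 4.4, v̄ = (2.00+2.15)/2 = 2.075 → q = 19.7×4.4×2.075 = 179.9 ft³/s
Panel 4-5: Δb = 19.9 ft, d̄ = (4.96+1.30)/2 = 3.13, v̄ = (2.15+1.12)/2 = 1.635 → q = 19.9×3.13×1.635 = 101.8 ft³/s
Q = Σ q = 413.6 ft³/s

414 ft³/s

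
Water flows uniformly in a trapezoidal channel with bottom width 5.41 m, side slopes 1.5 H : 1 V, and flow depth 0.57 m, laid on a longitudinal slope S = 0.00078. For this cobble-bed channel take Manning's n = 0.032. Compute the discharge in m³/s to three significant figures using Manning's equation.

A = (b + z·y)·y = (5.41 + 1.5×0.57)×0.57 = 3.571 m²
P = b + 2y√(1+z²) = 5.41 + 2×0.57×√(1+1.5²) = 7.465 m
R = A/P = 3.571/7.465 = 0.4784 m
Q = (1/n)·A·R^(2/3)·S^(1/2) = (1/0.032) × 3.571 × 0.4784^(2/3) × 0.00078^(1/2) = 1.906 m³/s

1.91 m³/s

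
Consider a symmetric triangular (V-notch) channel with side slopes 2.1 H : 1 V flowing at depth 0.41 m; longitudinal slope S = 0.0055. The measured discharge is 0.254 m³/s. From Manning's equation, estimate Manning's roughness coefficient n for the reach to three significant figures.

0.0335

A = z·y² = 2.1×0.41² = 0.3530 m²
P = 2y√(1+z²) = 2×0.41×√(1+2.1²) = 1.907 m
R = A/P = 0.3530/1.907 = 0.1851 m
n = (1/Q)·A·R^(2/3)·S^(1/2) = (1/0.254) × 0.3530 × 0.3248 × 0.07416 = 0.03347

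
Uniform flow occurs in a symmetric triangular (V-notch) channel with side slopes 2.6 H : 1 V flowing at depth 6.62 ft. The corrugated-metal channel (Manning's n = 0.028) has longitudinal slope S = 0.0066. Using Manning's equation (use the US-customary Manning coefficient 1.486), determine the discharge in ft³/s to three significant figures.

A = z·y² = 2.6×6.62² = 113.9 ft²
P = 2y√(1+z²) = 2×6.62×√(1+2.6²) = 36.88 ft
R = A/P = 113.9/36.88 = 3.089 ft
Q = (1.486/n)·A·R^(2/3)·S^(1/2) = (1.486/0.028) × 113.9 × 3.089^(2/3) × 0.0066^(1/2) = 1042 ft³/s

1040 ft³/s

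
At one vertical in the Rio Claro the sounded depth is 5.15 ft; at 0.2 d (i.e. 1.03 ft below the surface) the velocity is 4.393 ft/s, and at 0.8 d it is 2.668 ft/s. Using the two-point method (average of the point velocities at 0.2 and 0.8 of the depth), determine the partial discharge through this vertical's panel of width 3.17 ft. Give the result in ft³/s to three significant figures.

v̄ = (4.393 + 2.668) / 2 = 3.531 ft/s
q = v̄ × d × w = 3.531 × 5.15 × 3.17 = 57.64 ft³/s

57.6 ft³/s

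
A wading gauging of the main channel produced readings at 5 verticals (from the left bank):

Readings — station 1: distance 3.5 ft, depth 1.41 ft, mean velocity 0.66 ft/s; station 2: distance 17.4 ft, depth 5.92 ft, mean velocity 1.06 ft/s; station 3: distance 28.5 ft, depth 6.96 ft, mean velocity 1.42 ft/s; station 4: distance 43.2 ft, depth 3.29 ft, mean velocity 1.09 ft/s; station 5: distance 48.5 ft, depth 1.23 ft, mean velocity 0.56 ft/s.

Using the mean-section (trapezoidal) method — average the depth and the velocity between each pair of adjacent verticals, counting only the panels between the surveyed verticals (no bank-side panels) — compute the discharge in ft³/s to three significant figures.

237 ft³/s

Panel 1-2: Δb = 13.9 ft, d̄ = (1.41+5.92)/2 = 3.665, v̄ = (0.66+1.06)/2 = 0.86 → q = 13.9×3.665×0.86 = 43.81 ft³/s
Panel 2-3: Δb = 11.1 ft, d̄ = (5.92+6.96)/2 = 6.44, v̄ = (1.06+1.42)/2 = 1.24 → q = 11.1×6.44×1.24 = 88.64 ft³/s
Panel 3-4: Δb = 14.7 ft, d̄ = (6.96+3.29)/2 = 5.125, v̄ = (1.42+1.09)/2 = 1.255 → q = 14.7×5.125×1.255 = 94.55 ft³/s
Panel 4-5: Δb = 5.3 ft, d̄ = (3.29+1.23)/2 = 2.26, v̄ = (1.09+0.56)/2 = 0.825 → q = 5.3×2.26×0.825 = 9.882 ft³/s
Q = Σ q = 236.9 ft³/s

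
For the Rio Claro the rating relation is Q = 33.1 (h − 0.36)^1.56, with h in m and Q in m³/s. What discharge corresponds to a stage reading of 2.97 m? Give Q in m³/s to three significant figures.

148 m³/s

Q = 33.1 × (2.97 − 0.36)^1.56 = 33.1 × 2.61^1.56 = 147.8 m³/s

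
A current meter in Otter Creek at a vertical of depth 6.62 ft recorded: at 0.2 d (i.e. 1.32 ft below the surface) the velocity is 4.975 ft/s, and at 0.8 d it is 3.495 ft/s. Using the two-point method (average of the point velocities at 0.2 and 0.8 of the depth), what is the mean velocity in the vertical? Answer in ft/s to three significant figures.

v̄ = (4.975 + 3.495) / 2 = 4.235 ft/s

4.24 ft/s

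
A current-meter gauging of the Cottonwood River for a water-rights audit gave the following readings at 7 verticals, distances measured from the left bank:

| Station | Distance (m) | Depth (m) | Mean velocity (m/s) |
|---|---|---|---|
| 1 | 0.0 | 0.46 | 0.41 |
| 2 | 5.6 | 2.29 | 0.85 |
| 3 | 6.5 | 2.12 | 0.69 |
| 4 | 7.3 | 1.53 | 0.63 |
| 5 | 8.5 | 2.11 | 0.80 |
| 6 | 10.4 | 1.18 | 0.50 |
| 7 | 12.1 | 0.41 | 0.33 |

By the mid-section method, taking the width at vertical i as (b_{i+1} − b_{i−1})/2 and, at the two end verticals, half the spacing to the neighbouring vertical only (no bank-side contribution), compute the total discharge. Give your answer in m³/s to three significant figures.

12.9 m³/s

w_1 = (5.6 − 0.0)/2 = 2.8 m; q_1 = 0.41 × 0.46 × 2.8 = 0.5281 m³/s
w_2 = (6.5 − 0.0)/2 = 3.25 m; q_2 = 0.85 × 2.29 × 3.25 = 6.326 m³/s
w_3 = (7.3 − 5.6)/2 = 0.85 m; q_3 = 0.69 × 2.12 × 0.85 = 1.243 m³/s
w_4 = (8.5 − 6.5)/2 = 1 m; q_4 = 0.63 × 1.53 × 1 = 0.9639 m³/s
w_5 = (10.4 − 7.3)/2 = 1.55 m; q_5 = 0.80 × 2.11 × 1.55 = 2.616 m³/s
w_6 = (12.1 − 8.5)/2 = 1.8 m; q_6 = 0.50 × 1.18 × 1.8 = 1.062 m³/s
w_7 = (12.1 − 10.4)/2 = 0.85 m; q_7 = 0.33 × 0.41 × 0.85 = 0.1150 m³/s
Q = Σ qᵢ = 12.85 m³/s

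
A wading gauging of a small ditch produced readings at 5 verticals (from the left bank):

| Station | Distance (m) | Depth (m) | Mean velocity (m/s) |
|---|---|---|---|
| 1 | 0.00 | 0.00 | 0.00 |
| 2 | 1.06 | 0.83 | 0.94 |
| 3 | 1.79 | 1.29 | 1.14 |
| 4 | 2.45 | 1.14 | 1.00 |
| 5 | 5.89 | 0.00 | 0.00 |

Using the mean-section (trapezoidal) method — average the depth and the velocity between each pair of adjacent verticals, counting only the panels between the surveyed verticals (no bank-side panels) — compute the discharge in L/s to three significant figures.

2850 L/s

Panel 1-2: Δb = 1.06 m, d̄ = (0.00+0.83)/2 = 0.415, v̄ = (0.00+0.94)/2 = 0.47 → q = 1.06×0.415×0.47 = 0.2068 m³/s
Panel 2-3: Δb = 0.73 m, d̄ = (0.83+1.29)/2 = 1.06, v̄ = (0.94+1.14)/2 = 1.04 → q = 0.73×1.06×1.04 = 0.8048 m³/s
Panel 3-4: Δb = 0.66 m, d̄ = (1.29+1.14)/2 = 1.215, v̄ = (1.14+1.00)/2 = 1.07 → q = 0.66×1.215×1.07 = 0.8580 m³/s
Panel 4-5: Δb = 3.44 m, d̄ = (1.14+0.00)/2 = 0.57, v̄ = (1.00+0.00)/2 = 0.5 → q = 3.44×0.57×0.5 = 0.9804 m³/s
Q = Σ q = 2.850 m³/s
= 2.850 × 1000 = 2850 L/s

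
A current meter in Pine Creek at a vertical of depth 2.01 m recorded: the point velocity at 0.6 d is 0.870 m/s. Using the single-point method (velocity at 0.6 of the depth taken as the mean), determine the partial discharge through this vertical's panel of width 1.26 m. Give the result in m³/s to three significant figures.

2.20 m³/s

v̄ = v₀.₆ = 0.870 m/s
q = v̄ × d × w = 0.8700 × 2.01 × 1.26 = 2.203 m³/s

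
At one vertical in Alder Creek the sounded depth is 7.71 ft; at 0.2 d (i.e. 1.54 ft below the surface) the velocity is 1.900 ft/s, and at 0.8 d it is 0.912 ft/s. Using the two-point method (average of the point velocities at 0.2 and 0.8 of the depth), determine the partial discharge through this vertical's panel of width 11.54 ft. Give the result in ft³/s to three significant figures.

v̄ = (1.900 + 0.912) / 2 = 1.406 ft/s
q = v̄ × d × w = 1.406 × 7.71 × 11.54 = 125.1 ft³/s

125 ft³/s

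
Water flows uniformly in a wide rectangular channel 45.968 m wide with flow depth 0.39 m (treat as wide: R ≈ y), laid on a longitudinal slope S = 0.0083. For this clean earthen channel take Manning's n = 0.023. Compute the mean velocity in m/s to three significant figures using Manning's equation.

A = b·y = 45.968 × 0.39 = 17.93 m²
Wide channel: R ≈ y = 0.39 m
Q = (1/n)·A·R^(2/3)·S^(1/2) = (1/0.023) × 17.93 × 0.3900^(2/3) × 0.0083^(1/2) = 37.91 m³/s
V = Q/A = 37.91/17.93 = 2.114 m/s

2.11 m/s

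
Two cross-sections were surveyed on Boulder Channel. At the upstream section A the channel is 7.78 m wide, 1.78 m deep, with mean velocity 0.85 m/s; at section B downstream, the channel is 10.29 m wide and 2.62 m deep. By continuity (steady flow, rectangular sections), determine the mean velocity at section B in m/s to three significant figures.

Q = A₁V₁ = (7.78×1.78) × 0.85 = 11.77 m³/s
A₂ = 10.29 × 2.62 = 26.96 m²
V₂ = Q/A₂ = 11.77/26.96 = 0.4366 m/s

0.437 m/s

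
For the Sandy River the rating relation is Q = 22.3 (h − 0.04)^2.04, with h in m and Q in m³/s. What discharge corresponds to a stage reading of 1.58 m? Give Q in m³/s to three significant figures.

Q = 22.3 × (1.58 − 0.04)^2.04 = 22.3 × 1.54^2.04 = 53.81 m³/s

53.8 m³/s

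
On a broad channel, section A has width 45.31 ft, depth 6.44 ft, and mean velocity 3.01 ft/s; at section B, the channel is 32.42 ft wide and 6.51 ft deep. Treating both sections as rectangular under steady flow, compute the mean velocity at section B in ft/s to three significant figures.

4.16 ft/s

Q = A₁V₁ = (45.31×6.44) × 3.01 = 878.3 ft³/s
A₂ = 32.42 × 6.51 = 211.1 ft²
V₂ = Q/A₂ = 878.3/211.1 = 4.162 ft/s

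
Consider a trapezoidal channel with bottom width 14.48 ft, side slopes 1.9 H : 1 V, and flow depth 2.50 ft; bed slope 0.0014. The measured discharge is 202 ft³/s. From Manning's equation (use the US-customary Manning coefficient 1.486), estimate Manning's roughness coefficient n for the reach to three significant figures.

0.0203

A = (b + z·y)·y = (14.48 + 1.9×2.50)×2.50 = 48.08 ft²
P = b + 2y√(1+z²) = 14.48 + 2×2.50×√(1+1.9²) = 25.22 ft
R = A/P = 48.08/25.22 = 1.907 ft
n = (1.486/Q)·A·R^(2/3)·S^(1/2) = (1.486/202) × 48.08 × 1.538 × 0.03742 = 0.02035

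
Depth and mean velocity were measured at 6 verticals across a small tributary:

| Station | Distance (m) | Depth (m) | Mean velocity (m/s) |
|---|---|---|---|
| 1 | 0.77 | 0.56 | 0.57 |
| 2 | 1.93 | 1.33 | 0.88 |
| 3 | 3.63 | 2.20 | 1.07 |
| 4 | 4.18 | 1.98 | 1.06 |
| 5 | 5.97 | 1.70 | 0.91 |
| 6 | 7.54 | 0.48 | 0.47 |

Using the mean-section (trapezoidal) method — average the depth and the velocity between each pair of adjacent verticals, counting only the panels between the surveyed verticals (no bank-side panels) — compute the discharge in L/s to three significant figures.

9370 L/s

Panel 1-2: Δb = 1.16 m, d̄ = (0.56+1.33)/2 = 0.945, v̄ = (0.57+0.88)/2 = 0.725 → q = 1.16×0.945×0.725 = 0.7947 m³/s
Panel 2-3: Δb = 1.7 m, d̄ = (1.33+2.20)/2 = 1.765, v̄ = (0.88+1.07)/2 = 0.975 → q = 1.7×1.765×0.975 = 2.925 m³/s
Panel 3-4: Δb = 0.55 m, d̄ = (2.20+1.98)/2 = 2.09, v̄ = (1.07+1.06)/2 = 1.065 → q = 0.55×2.09×1.065 = 1.224 m³/s
Panel 4-5: Δb = 1.79 m, d̄ = (1.98+1.70)/2 = 1.84, v̄ = (1.06+0.91)/2 = 0.985 → q = 1.79×1.84×0.985 = 3.244 m³/s
Panel 5-6: Δb = 1.57 m, d̄ = (1.70+0.48)/2 = 1.09, v̄ = (0.91+0.47)/2 = 0.69 → q = 1.57×1.09×0.69 = 1.181 m³/s
Q = Σ q = 9.369 m³/s
= 9.369 × 1000 = 9369 L/s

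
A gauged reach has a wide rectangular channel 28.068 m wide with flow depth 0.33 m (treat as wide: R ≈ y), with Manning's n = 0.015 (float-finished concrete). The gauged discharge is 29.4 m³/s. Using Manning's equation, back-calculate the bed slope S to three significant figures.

0.00994

A = b·y = 28.068 × 0.33 = 9.262 m²
Wide channel: R ≈ y = 0.33 m
S = (Q·n / (1·A·R^(2/3)))² = (29.4×0.015 / (1×9.262×0.4775))² = 0.009940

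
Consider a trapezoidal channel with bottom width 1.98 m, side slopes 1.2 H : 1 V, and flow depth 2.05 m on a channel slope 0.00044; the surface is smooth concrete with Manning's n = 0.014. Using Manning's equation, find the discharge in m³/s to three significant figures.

A = (b + z·y)·y = (1.98 + 1.2×2.05)×2.05 = 9.102 m²
P = b + 2y√(1+z²) = 1.98 + 2×2.05×√(1+1.2²) = 8.384 m
R = A/P = 9.102/8.384 = 1.086 m
Q = (1/n)·A·R^(2/3)·S^(1/2) = (1/0.014) × 9.102 × 1.086^(2/3) × 0.00044^(1/2) = 14.40 m³/s

14.4 m³/s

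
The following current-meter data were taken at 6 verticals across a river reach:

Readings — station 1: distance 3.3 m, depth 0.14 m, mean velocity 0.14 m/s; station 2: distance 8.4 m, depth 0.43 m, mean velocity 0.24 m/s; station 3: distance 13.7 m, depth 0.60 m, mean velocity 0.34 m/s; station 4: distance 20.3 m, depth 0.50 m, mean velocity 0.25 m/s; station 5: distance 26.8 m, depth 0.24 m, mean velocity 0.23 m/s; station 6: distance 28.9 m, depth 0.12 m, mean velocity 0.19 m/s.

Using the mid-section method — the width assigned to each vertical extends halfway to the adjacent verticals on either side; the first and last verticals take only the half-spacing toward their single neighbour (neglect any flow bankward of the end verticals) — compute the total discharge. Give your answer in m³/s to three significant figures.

w_1 = (8.4 − 3.3)/2 = 2.55 m; q_1 = 0.14 × 0.14 × 2.55 = 0.04998 m³/s
w_2 = (13.7 − 3.3)/2 = 5.2 m; q_2 = 0.24 × 0.43 × 5.2 = 0.5366 m³/s
w_3 = (20.3 − 8.4)/2 = 5.95 m; q_3 = 0.34 × 0.60 × 5.95 = 1.214 m³/s
w_4 = (26.8 − 13.7)/2 = 6.55 m; q_4 = 0.25 × 0.50 × 6.55 = 0.8188 m³/s
w_5 = (28.9 − 20.3)/2 = 4.3 m; q_5 = 0.23 × 0.24 × 4.3 = 0.2374 m³/s
w_6 = (28.9 − 26.8)/2 = 1.05 m; q_6 = 0.19 × 0.12 × 1.05 = 0.02394 m³/s
Q = Σ qᵢ = 2.880 m³/s

2.88 m³/s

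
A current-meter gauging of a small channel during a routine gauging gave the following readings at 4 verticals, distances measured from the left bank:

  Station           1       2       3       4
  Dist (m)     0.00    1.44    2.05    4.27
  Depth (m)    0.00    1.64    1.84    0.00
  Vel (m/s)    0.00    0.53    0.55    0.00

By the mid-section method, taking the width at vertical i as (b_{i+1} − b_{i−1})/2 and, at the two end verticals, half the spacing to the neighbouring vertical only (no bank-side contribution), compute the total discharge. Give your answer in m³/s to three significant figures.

2.32 m³/s

w_2 = (2.05 − 0.00)/2 = 1.025 m; q_2 = 0.53 × 1.64 × 1.025 = 0.8909 m³/s
w_3 = (4.27 − 1.44)/2 = 1.415 m; q_3 = 0.55 × 1.84 × 1.415 = 1.432 m³/s
Stations 1, 4 contribute zero (depth or velocity is 0).
Q = Σ qᵢ = 2.323 m³/s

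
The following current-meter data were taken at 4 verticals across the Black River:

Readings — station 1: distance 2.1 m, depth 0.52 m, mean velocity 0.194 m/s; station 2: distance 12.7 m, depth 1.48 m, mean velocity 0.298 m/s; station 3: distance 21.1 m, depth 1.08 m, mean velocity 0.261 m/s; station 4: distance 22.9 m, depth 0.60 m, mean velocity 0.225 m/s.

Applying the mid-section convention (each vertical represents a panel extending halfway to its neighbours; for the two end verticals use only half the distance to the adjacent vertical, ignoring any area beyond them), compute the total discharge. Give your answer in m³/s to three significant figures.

w_1 = (12.7 − 2.1)/2 = 5.3 m; q_1 = 0.194 × 0.52 × 5.3 = 0.5347 m³/s
w_2 = (21.1 − 2.1)/2 = 9.5 m; q_2 = 0.298 × 1.48 × 9.5 = 4.190 m³/s
w_3 = (22.9 − 12.7)/2 = 5.1 m; q_3 = 0.261 × 1.08 × 5.1 = 1.438 m³/s
w_4 = (22.9 − 21.1)/2 = 0.9 m; q_4 = 0.225 × 0.60 × 0.9 = 0.1215 m³/s
Q = Σ qᵢ = 6.284 m³/s

6.28 m³/s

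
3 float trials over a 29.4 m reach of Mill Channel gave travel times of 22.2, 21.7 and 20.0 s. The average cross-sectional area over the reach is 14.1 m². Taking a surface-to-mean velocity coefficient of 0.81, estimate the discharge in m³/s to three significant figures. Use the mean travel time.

15.8 m³/s

t̄ = (22.2 + 21.7 + 20.0) / 3 = 21.3 s
v_surface = L / t̄ = 29.4 / 21.3 = 1.380 m/s
v_mean = 0.81 × 1.380 = 1.118 m/s
Q = A × v_mean = 14.1 × 1.118 = 15.76 m³/s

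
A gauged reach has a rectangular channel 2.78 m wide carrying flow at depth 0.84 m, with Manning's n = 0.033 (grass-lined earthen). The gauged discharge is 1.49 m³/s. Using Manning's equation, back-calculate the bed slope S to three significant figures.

0.00105

A = b·y = 2.78 × 0.84 = 2.335 m²
P = b + 2y = 2.78 + 2×0.84 = 4.460 m
R = A/P = 2.335/4.460 = 0.5236 m
S = (Q·n / (1·A·R^(2/3)))² = (1.49×0.033 / (1×2.335×0.6496))² = 0.001051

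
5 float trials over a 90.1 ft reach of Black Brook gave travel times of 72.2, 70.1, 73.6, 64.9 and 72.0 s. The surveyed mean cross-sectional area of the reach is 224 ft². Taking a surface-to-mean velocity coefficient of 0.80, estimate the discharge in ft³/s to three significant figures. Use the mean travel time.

229 ft³/s

t̄ = (72.2 + 70.1 + 73.6 + 64.9 + 72.0) / 5 = 70.56 s
v_surface = L / t̄ = 90.1 / 70.56 = 1.277 ft/s
v_mean = 0.80 × 1.277 = 1.022 ft/s
Q = A × v_mean = 224 × 1.022 = 228.8 ft³/s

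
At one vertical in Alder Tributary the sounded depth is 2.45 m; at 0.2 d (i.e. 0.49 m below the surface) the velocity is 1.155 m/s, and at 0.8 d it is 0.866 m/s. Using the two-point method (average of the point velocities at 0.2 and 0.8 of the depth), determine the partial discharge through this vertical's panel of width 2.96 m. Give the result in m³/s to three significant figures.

v̄ = (1.155 + 0.866) / 2 = 1.011 m/s
q = v̄ × d × w = 1.011 × 2.45 × 2.96 = 7.328 m³/s

7.33 m³/s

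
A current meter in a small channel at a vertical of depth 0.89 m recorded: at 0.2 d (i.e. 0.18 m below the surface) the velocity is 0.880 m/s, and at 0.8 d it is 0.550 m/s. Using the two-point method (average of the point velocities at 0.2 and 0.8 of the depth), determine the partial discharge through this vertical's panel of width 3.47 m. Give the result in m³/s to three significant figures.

v̄ = (0.880 + 0.550) / 2 = 0.7150 m/s
q = v̄ × d × w = 0.7150 × 0.89 × 3.47 = 2.208 m³/s

2.21 m³/s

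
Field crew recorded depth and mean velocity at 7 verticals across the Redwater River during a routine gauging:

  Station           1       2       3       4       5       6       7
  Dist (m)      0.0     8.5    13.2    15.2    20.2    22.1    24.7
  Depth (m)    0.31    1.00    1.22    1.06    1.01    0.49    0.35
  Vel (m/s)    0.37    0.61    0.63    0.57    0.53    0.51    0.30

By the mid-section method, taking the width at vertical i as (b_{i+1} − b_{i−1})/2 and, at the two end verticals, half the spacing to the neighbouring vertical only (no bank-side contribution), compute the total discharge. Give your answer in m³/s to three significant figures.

w_1 = (8.5 − 0.0)/2 = 4.25 m; q_1 = 0.37 × 0.31 × 4.25 = 0.4875 m³/s
w_2 = (13.2 − 0.0)/2 = 6.6 m; q_2 = 0.61 × 1.00 × 6.6 = 4.026 m³/s
w_3 = (15.2 − 8.5)/2 = 3.35 m; q_3 = 0.63 × 1.22 × 3.35 = 2.575 m³/s
w_4 = (20.2 − 13.2)/2 = 3.5 m; q_4 = 0.57 × 1.06 × 3.5 = 2.115 m³/s
w_5 = (22.1 − 15.2)/2 = 3.45 m; q_5 = 0.53 × 1.01 × 3.45 = 1.847 m³/s
w_6 = (24.7 − 20.2)/2 = 2.25 m; q_6 = 0.51 × 0.49 × 2.25 = 0.5623 m³/s
w_7 = (24.7 − 22.1)/2 = 1.3 m; q_7 = 0.30 × 0.35 × 1.3 = 0.1365 m³/s
Q = Σ qᵢ = 11.75 m³/s

11.7 m³/s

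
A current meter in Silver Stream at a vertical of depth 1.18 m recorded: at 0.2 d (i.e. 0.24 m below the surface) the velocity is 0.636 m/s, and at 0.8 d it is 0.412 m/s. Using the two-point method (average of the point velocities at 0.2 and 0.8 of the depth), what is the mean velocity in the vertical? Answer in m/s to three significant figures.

0.524 m/s

v̄ = (0.636 + 0.412) / 2 = 0.5240 m/s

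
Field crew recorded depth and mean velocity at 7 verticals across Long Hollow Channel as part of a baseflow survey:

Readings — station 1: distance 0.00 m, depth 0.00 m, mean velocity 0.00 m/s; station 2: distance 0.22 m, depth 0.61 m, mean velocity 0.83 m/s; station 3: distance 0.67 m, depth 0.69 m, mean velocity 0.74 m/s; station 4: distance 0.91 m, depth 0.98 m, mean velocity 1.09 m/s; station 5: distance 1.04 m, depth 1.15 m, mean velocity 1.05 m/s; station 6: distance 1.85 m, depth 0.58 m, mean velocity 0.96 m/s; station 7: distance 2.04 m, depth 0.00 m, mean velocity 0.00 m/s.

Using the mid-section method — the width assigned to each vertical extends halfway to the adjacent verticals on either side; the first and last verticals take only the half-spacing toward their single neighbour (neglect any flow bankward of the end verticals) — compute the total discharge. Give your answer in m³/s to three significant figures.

w_2 = (0.67 − 0.00)/2 = 0.335 m; q_2 = 0.83 × 0.61 × 0.335 = 0.1696 m³/s
w_3 = (0.91 − 0.22)/2 = 0.345 m; q_3 = 0.74 × 0.69 × 0.345 = 0.1762 m³/s
w_4 = (1.04 − 0.67)/2 = 0.185 m; q_4 = 1.09 × 0.98 × 0.185 = 0.1976 m³/s
w_5 = (1.85 − 0.91)/2 = 0.47 m; q_5 = 1.05 × 1.15 × 0.47 = 0.5675 m³/s
w_6 = (2.04 − 1.04)/2 = 0.5 m; q_6 = 0.96 × 0.58 × 0.5 = 0.2784 m³/s
Stations 1, 7 contribute zero (depth or velocity is 0).
Q = Σ qᵢ = 1.389 m³/s

1.39 m³/s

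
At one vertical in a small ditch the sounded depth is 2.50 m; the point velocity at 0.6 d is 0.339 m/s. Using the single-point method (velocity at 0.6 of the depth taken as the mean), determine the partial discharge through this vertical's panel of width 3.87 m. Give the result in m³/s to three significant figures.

v̄ = v₀.₆ = 0.339 m/s
q = v̄ × d × w = 0.3390 × 2.50 × 3.87 = 3.280 m³/s

3.28 m³/s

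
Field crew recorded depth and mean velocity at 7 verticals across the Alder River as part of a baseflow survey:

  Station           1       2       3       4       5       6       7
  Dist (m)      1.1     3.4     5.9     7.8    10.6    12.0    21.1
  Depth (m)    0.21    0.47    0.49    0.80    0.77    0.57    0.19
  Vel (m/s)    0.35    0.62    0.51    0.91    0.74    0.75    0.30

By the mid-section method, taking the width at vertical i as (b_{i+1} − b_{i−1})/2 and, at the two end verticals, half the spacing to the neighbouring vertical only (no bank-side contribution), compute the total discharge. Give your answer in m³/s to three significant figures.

w_1 = (3.4 − 1.1)/2 = 1.15 m; q_1 = 0.35 × 0.21 × 1.15 = 0.08453 m³/s
w_2 = (5.9 − 1.1)/2 = 2.4 m; q_2 = 0.62 × 0.47 × 2.4 = 0.6994 m³/s
w_3 = (7.8 − 3.4)/2 = 2.2 m; q_3 = 0.51 × 0.49 × 2.2 = 0.5498 m³/s
w_4 = (10.6 − 5.9)/2 = 2.35 m; q_4 = 0.91 × 0.80 × 2.35 = 1.711 m³/s
w_5 = (12.0 − 7.8)/2 = 2.1 m; q_5 = 0.74 × 0.77 × 2.1 = 1.197 m³/s
w_6 = (21.1 − 10.6)/2 = 5.25 m; q_6 = 0.75 × 0.57 × 5.25 = 2.244 m³/s
w_7 = (21.1 − 12.0)/2 = 4.55 m; q_7 = 0.30 × 0.19 × 4.55 = 0.2594 m³/s
Q = Σ qᵢ = 6.745 m³/s

6.74 m³/s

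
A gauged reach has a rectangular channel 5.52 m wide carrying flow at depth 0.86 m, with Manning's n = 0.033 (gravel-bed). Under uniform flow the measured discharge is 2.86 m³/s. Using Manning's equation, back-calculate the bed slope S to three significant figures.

A = b·y = 5.52 × 0.86 = 4.747 m²
P = b + 2y = 5.52 + 2×0.86 = 7.240 m
R = A/P = 4.747/7.240 = 0.6557 m
S = (Q·n / (1·A·R^(2/3)))² = (2.86×0.033 / (1×4.747×0.7547))² = 0.0006939

0.000694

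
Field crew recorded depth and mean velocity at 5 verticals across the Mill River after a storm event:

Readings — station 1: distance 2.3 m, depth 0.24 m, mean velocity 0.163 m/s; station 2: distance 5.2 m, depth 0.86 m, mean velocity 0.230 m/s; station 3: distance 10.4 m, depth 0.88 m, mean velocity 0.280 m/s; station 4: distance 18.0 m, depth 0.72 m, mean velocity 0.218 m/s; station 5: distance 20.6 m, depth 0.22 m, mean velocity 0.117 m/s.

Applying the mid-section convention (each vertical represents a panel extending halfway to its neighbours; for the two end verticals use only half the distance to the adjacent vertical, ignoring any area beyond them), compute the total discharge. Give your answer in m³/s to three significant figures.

3.27 m³/s

w_1 = (5.2 − 2.3)/2 = 1.45 m; q_1 = 0.163 × 0.24 × 1.45 = 0.05672 m³/s
w_2 = (10.4 − 2.3)/2 = 4.05 m; q_2 = 0.230 × 0.86 × 4.05 = 0.8011 m³/s
w_3 = (18.0 − 5.2)/2 = 6.4 m; q_3 = 0.280 × 0.88 × 6.4 = 1.577 m³/s
w_4 = (20.6 − 10.4)/2 = 5.1 m; q_4 = 0.218 × 0.72 × 5.1 = 0.8005 m³/s
w_5 = (20.6 − 18.0)/2 = 1.3 m; q_5 = 0.117 × 0.22 × 1.3 = 0.03346 m³/s
Q = Σ qᵢ = 3.269 m³/s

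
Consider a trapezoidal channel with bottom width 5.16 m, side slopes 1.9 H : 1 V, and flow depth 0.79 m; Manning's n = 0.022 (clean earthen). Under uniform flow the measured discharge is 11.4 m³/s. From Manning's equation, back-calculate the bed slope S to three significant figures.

A = (b + z·y)·y = (5.16 + 1.9×0.79)×0.79 = 5.262 m²
P = b + 2y√(1+z²) = 5.16 + 2×0.79×√(1+1.9²) = 8.552 m
R = A/P = 5.262/8.552 = 0.6153 m
S = (Q·n / (1·A·R^(2/3)))² = (11.4×0.022 / (1×5.262×0.7234))² = 0.004341

0.00434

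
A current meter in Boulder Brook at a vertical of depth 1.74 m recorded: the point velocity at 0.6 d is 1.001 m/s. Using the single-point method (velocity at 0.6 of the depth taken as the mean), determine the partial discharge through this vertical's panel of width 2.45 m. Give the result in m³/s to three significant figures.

4.27 m³/s

v̄ = v₀.₆ = 1.001 m/s
q = v̄ × d × w = 1.001 × 1.74 × 2.45 = 4.267 m³/s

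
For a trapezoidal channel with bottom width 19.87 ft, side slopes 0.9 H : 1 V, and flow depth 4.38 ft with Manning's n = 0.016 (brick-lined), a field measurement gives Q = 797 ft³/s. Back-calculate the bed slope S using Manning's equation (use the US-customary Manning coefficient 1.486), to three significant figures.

0.00138

A = (b + z·y)·y = (19.87 + 0.9×4.38)×4.38 = 104.3 ft²
P = b + 2y√(1+z²) = 19.87 + 2×4.38×√(1+0.9²) = 31.66 ft
R = A/P = 104.3/31.66 = 3.295 ft
S = (Q·n / (1.486·A·R^(2/3)))² = (797×0.016 / (1.486×104.3×2.214))² = 0.001381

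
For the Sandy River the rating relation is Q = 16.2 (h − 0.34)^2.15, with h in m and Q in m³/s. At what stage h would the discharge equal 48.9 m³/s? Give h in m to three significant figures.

2.01 m

h − h₀ = (Q/C)^(1/b) = (48.9/16.2)^(1/2.15) = 1.672 m
h = 0.34 + 1.672 = 2.012 m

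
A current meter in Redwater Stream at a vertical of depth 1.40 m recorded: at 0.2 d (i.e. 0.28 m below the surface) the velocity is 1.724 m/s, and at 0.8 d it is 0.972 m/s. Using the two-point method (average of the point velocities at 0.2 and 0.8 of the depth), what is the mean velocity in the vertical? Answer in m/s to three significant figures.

v̄ = (1.724 + 0.972) / 2 = 1.348 m/s

1.35 m/s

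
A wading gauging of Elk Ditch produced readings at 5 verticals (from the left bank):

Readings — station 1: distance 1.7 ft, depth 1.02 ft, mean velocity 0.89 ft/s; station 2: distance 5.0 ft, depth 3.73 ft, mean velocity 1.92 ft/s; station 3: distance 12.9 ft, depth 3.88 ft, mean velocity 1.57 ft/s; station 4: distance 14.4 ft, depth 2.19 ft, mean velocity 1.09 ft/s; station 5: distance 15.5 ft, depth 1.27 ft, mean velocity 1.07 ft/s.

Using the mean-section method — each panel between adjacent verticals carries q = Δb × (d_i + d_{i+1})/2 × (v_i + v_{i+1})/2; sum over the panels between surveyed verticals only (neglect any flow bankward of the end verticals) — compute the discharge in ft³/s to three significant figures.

71.6 ft³/s

Panel 1-2: Δb = 3.3 ft, d̄ = (1.02+3.73)/2 = 2.375, v̄ = (0.89+1.92)/2 = 1.405 → q = 3.3×2.375×1.405 = 11.01 ft³/s
Panel 2-3: Δb = 7.9 ft, d̄ = (3.73+3.88)/2 = 3.805, v̄ = (1.92+1.57)/2 = 1.745 → q = 7.9×3.805×1.745 = 52.45 ft³/s
Panel 3-4: Δb = 1.5 ft, d̄ = (3.88+2.19)/2 = 3.035, v̄ = (1.57+1.09)/2 = 1.33 → q = 1.5×3.035×1.33 = 6.055 ft³/s
Panel 4-5: Δb = 1.1 ft, d̄ = (2.19+1.27)/2 = 1.73, v̄ = (1.09+1.07)/2 = 1.08 → q = 1.1×1.73×1.08 = 2.055 ft³/s
Q = Σ q = 71.58 ft³/s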